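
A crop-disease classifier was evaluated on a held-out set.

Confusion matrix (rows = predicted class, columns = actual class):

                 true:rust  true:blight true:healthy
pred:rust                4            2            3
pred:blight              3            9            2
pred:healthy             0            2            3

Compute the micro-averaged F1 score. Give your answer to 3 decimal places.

Micro-averaging pools counts across classes: ΣTP=16, ΣFP=12, ΣFN=12.
Micro-F1 score = 2·TP/(2·TP+FP+FN) on pooled counts = 0.571 (equals overall accuracy in single-label multiclass).

0.571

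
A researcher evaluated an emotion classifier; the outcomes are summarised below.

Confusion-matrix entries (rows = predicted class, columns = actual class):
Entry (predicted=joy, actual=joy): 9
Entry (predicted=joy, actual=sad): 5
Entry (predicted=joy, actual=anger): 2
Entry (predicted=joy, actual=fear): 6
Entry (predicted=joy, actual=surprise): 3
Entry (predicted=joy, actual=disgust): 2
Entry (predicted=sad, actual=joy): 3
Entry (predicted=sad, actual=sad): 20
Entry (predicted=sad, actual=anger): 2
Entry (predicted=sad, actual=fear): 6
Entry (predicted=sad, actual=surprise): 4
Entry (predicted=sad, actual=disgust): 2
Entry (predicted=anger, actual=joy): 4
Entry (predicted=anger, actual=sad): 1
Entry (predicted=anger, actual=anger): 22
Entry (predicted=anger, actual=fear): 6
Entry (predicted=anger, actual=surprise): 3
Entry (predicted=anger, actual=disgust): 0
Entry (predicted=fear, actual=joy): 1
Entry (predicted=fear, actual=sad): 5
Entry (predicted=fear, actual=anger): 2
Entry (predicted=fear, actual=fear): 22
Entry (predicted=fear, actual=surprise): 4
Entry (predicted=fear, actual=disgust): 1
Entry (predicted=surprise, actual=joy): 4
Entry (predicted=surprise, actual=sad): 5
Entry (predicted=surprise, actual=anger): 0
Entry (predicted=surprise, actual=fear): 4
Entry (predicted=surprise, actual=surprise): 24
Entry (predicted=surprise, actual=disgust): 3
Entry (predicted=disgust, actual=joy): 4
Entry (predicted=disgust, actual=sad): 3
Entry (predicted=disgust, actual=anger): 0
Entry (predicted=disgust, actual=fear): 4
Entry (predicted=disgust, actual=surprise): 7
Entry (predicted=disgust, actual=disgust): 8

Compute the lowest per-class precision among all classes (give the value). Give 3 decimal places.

0.308

Per-class precision (TP/(TP+FP)):
  joy: TP=9, FP=5+2+6+3+2=18 → 9/27 = 0.3333
  sad: TP=20, FP=3+2+6+4+2=17 → 20/37 = 0.5405
  anger: TP=22, FP=4+1+6+3+0=14 → 22/36 = 0.6111
  fear: TP=22, FP=1+5+2+4+1=13 → 22/35 = 0.6286
  surprise: TP=24, FP=4+5+0+4+3=16 → 24/40 = 0.6000
  disgust: TP=8, FP=4+3+0+4+7=18 → 8/26 = 0.3077
Lowest is class 'disgust' with precision = 0.308.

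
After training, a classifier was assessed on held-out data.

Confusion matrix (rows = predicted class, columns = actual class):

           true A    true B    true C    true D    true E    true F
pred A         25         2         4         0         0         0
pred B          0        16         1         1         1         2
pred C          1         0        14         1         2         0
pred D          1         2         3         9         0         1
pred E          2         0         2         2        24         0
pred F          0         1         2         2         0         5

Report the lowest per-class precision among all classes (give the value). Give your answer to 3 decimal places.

0.500

Per-class precision (TP/(TP+FP)):
  A: TP=25, FP=2+4+0+0+0=6 → 25/31 = 0.8065
  B: TP=16, FP=0+1+1+1+2=5 → 16/21 = 0.7619
  C: TP=14, FP=1+0+1+2+0=4 → 14/18 = 0.7778
  D: TP=9, FP=1+2+3+0+1=7 → 9/16 = 0.5625
  E: TP=24, FP=2+0+2+2+0=6 → 24/30 = 0.8000
  F: TP=5, FP=0+1+2+2+0=5 → 5/10 = 0.5000
Lowest is class 'F' with precision = 0.500.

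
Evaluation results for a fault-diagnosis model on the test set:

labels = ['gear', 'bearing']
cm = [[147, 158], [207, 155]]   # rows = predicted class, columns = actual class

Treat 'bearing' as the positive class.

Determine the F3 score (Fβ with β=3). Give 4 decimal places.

Fβ = (1+β²)·TP / ((1+β²)·TP + β²·FN + FP), with β²=9
= 10·155 / (10·155 + 9·158 + 207) = 0.4876

0.4876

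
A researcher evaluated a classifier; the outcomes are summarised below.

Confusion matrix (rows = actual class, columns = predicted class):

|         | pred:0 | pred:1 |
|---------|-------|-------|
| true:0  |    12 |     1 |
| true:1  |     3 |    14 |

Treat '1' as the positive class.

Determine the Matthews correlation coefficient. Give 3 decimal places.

0.740

MCC = (TP·TN − FP·FN) / √((TP+FP)(TP+FN)(TN+FP)(TN+FN))
Numerator = 14·12 − 1·3 = 165
Denominator = √(15·17·13·15) = √49725 = 222.9910
MCC = 165 / 222.9910 = 0.740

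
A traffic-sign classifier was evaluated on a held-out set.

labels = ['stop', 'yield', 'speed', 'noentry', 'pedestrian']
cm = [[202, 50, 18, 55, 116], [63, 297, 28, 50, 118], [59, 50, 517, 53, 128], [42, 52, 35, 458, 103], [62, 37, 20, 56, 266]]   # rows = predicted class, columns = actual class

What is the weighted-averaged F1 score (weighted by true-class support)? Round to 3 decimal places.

0.582

Per-class F1 score (2·TP/(2·TP+FP+FN)):
  stop: TP=202, FP=50+18+55+116=239, FN=63+59+42+62=226 → 404/869 = 0.4649
  yield: TP=297, FP=63+28+50+118=259, FN=50+50+52+37=189 → 594/1042 = 0.5701
  speed: TP=517, FP=59+50+53+128=290, FN=18+28+35+20=101 → 1034/1425 = 0.7256
  noentry: TP=458, FP=42+52+35+103=232, FN=55+50+53+56=214 → 916/1362 = 0.6725
  pedestrian: TP=266, FP=62+37+20+56=175, FN=116+118+128+103=465 → 532/1172 = 0.4539
Weighted-F1 score = Σ (supportᵢ/N)·F1 scoreᵢ with N=2935: (428/2935)·0.4649 + (486/2935)·0.5701 + (618/2935)·0.7256 + (672/2935)·0.6725 + (731/2935)·0.4539 = 0.582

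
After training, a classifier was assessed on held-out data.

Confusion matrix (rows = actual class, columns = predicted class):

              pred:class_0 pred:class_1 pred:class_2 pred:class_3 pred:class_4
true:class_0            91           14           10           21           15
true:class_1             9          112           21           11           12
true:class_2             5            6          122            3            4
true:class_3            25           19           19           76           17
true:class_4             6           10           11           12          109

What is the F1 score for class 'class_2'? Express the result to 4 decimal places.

F1 score = 2·TP/(2·TP+FP+FN).
class_2: TP=122, FP=10+21+19+11=61, FN=5+6+3+4=18 → 244/323 = 0.75542

0.7554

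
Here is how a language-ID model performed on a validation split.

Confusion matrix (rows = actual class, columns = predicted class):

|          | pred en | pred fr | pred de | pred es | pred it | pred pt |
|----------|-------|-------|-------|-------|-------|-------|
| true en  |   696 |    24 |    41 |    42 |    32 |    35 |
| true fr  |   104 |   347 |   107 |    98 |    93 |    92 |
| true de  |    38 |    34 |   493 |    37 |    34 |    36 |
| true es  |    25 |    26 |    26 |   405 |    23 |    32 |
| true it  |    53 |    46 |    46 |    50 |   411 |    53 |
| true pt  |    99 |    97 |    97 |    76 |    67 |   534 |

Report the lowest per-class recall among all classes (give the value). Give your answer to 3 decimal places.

Per-class recall (TP/(TP+FN)):
  en: TP=696, FN=24+41+42+32+35=174 → 696/870 = 0.8000
  fr: TP=347, FN=104+107+98+93+92=494 → 347/841 = 0.4126
  de: TP=493, FN=38+34+37+34+36=179 → 493/672 = 0.7336
  es: TP=405, FN=25+26+26+23+32=132 → 405/537 = 0.7542
  it: TP=411, FN=53+46+46+50+53=248 → 411/659 = 0.6237
  pt: TP=534, FN=99+97+97+76+67=436 → 534/970 = 0.5505
Lowest is class 'fr' with recall = 0.413.

0.413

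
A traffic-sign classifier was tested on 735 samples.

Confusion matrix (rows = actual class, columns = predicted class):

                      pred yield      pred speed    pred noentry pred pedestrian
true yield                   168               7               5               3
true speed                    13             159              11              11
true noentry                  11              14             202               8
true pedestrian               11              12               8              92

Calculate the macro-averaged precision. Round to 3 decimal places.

Per-class precision (TP/(TP+FP)):
  yield: TP=168, FP=13+11+11=35 → 168/203 = 0.8276
  speed: TP=159, FP=7+14+12=33 → 159/192 = 0.8281
  noentry: TP=202, FP=5+11+8=24 → 202/226 = 0.8938
  pedestrian: TP=92, FP=3+11+8=22 → 92/114 = 0.8070
Macro-precision = mean = (0.8276 + 0.8281 + 0.8938 + 0.8070) / 4 = 0.839

0.839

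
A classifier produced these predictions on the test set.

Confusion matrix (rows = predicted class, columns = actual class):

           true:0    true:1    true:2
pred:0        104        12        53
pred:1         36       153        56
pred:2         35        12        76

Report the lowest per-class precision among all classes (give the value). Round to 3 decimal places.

Per-class precision (TP/(TP+FP)):
  0: TP=104, FP=12+53=65 → 104/169 = 0.6154
  1: TP=153, FP=36+56=92 → 153/245 = 0.6245
  2: TP=76, FP=35+12=47 → 76/123 = 0.6179
Lowest is class '0' with precision = 0.615.

0.615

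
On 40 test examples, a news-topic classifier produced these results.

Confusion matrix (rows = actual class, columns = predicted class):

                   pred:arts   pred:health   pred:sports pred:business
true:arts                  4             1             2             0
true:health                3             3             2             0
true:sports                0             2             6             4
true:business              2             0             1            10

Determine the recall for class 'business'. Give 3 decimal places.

0.769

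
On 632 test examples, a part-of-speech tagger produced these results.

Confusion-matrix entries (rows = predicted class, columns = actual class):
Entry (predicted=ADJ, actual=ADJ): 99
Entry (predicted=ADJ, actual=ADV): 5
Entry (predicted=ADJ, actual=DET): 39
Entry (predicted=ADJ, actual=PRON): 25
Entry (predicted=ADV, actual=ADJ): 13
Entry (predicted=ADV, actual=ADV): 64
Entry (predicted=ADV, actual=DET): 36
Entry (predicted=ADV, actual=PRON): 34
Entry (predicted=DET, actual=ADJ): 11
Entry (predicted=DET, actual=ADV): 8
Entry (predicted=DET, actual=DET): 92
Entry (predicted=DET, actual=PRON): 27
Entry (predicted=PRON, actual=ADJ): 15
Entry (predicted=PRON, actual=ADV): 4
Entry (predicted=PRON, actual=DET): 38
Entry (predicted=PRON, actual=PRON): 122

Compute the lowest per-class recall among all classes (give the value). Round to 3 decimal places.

0.449

Per-class recall (TP/(TP+FN)):
  ADJ: TP=99, FN=13+11+15=39 → 99/138 = 0.7174
  ADV: TP=64, FN=5+8+4=17 → 64/81 = 0.7901
  DET: TP=92, FN=39+36+38=113 → 92/205 = 0.4488
  PRON: TP=122, FN=25+34+27=86 → 122/208 = 0.5865
Lowest is class 'DET' with recall = 0.449.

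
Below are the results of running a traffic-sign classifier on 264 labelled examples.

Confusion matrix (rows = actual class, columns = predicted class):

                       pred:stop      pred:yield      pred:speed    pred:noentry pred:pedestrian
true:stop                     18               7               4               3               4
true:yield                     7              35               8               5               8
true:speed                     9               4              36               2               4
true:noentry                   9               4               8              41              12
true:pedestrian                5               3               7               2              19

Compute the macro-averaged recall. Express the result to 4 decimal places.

Per-class recall (TP/(TP+FN)):
  stop: TP=18, FN=7+4+3+4=18 → 18/36 = 0.50000
  yield: TP=35, FN=7+8+5+8=28 → 35/63 = 0.55556
  speed: TP=36, FN=9+4+2+4=19 → 36/55 = 0.65455
  noentry: TP=41, FN=9+4+8+12=33 → 41/74 = 0.55405
  pedestrian: TP=19, FN=5+3+7+2=17 → 19/36 = 0.52778
Macro-recall = mean = (0.50000 + 0.55556 + 0.65455 + 0.55405 + 0.52778) / 5 = 0.5584

0.5584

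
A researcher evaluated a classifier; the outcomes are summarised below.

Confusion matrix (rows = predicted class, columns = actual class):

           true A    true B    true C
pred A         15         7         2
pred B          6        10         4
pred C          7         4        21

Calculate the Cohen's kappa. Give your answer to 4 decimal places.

0.4031

Observed agreement pₒ = trace/N = 46/76 = 0.60526
Expected agreement pₑ = Σ (rowᵢ·colᵢ)/N² = (28·24 + 21·20 + 27·32)/76² = 0.33864
κ = (pₒ − pₑ)/(1 − pₑ) = (0.60526 − 0.33864)/(1 − 0.33864) = 0.4031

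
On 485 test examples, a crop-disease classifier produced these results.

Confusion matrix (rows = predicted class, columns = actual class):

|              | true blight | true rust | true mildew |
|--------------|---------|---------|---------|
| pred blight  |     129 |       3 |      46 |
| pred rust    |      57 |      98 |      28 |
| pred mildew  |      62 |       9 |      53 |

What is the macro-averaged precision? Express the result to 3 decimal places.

0.563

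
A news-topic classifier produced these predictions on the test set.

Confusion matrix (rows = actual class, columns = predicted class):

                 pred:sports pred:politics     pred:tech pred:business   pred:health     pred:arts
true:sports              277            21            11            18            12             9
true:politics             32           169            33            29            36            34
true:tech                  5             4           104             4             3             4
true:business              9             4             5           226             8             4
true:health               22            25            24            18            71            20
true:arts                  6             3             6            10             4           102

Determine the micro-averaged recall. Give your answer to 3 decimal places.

Micro-averaging pools counts across classes: ΣTP=949, ΣFP=423, ΣFN=423.
Micro-recall = TP/(TP+FN) on pooled counts = 0.692 (equals overall accuracy in single-label multiclass).

0.692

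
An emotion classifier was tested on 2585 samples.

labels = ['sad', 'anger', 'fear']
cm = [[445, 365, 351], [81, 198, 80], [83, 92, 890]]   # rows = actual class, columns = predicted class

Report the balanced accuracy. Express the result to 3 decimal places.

0.590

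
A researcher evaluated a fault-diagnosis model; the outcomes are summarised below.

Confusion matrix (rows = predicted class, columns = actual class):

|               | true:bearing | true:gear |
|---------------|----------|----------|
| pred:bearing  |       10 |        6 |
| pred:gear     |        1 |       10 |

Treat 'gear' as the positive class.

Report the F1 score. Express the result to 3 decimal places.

0.741

Precision = TP/(TP+FP) = 10/11 = 0.9091
Recall = TP/(TP+FN) = 10/16 = 0.6250
F1 = 2·TP/(2·TP+FP+FN) = 20/27 = 0.741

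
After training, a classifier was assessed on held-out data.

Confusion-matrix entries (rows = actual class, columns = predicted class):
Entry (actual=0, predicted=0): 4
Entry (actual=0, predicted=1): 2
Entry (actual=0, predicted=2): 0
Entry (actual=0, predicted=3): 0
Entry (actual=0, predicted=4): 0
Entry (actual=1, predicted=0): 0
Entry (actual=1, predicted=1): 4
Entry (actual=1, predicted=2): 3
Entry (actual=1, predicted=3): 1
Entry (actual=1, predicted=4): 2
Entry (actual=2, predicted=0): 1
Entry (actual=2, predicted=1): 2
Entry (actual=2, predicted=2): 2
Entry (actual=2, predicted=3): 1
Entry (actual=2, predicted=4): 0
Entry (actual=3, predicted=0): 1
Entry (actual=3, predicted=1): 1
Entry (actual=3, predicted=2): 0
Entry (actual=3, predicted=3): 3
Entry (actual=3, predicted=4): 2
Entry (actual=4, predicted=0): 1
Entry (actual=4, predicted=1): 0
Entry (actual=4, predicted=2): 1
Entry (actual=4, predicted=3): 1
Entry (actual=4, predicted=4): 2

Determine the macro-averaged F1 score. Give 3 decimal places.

Per-class F1 score (2·TP/(2·TP+FP+FN)):
  0: TP=4, FP=0+1+1+1=3, FN=2+0+0+0=2 → 8/13 = 0.6154
  1: TP=4, FP=2+2+1+0=5, FN=0+3+1+2=6 → 8/19 = 0.4211
  2: TP=2, FP=0+3+0+1=4, FN=1+2+1+0=4 → 4/12 = 0.3333
  3: TP=3, FP=0+1+1+1=3, FN=1+1+0+2=4 → 6/13 = 0.4615
  4: TP=2, FP=0+2+0+2=4, FN=1+0+1+1=3 → 4/11 = 0.3636
Macro-F1 score = mean = (0.6154 + 0.4211 + 0.3333 + 0.4615 + 0.3636) / 5 = 0.439

0.439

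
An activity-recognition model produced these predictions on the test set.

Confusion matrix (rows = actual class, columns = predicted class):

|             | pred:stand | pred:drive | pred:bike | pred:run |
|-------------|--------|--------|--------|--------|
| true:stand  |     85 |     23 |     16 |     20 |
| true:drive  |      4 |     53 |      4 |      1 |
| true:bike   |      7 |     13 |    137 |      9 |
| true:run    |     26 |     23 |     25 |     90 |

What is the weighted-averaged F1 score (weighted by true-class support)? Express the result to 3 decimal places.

0.680

Per-class F1 score (2·TP/(2·TP+FP+FN)):
  stand: TP=85, FP=4+7+26=37, FN=23+16+20=59 → 170/266 = 0.6391
  drive: TP=53, FP=23+13+23=59, FN=4+4+1=9 → 106/174 = 0.6092
  bike: TP=137, FP=16+4+25=45, FN=7+13+9=29 → 274/348 = 0.7874
  run: TP=90, FP=20+1+9=30, FN=26+23+25=74 → 180/284 = 0.6338
Weighted-F1 score = Σ (supportᵢ/N)·F1 scoreᵢ with N=536: (144/536)·0.6391 + (62/536)·0.6092 + (166/536)·0.7874 + (164/536)·0.6338 = 0.680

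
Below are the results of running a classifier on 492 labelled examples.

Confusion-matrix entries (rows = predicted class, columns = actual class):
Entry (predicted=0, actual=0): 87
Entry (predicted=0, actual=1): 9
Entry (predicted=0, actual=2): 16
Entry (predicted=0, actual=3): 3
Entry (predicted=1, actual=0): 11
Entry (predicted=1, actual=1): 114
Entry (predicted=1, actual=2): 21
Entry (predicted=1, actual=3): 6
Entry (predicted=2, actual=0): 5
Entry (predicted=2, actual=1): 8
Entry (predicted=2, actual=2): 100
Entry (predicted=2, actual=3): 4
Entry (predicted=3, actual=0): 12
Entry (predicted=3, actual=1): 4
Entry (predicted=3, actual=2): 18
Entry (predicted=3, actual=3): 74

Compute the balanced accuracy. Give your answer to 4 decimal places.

Balanced accuracy = mean of per-class recall.
  0: recall = 87/115 = 0.75652
  1: recall = 114/135 = 0.84444
  2: recall = 100/155 = 0.64516
  3: recall = 74/87 = 0.85057
Mean = (0.75652 + 0.84444 + 0.64516 + 0.85057) / 4 = 0.7742

0.7742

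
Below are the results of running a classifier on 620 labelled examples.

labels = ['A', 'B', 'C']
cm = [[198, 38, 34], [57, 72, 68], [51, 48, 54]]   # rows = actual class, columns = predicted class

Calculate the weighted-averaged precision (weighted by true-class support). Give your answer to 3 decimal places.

0.512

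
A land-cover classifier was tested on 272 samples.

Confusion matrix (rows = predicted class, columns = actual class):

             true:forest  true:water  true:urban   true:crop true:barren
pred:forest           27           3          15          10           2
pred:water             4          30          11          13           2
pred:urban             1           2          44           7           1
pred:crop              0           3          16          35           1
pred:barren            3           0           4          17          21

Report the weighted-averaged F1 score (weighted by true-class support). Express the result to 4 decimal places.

0.5738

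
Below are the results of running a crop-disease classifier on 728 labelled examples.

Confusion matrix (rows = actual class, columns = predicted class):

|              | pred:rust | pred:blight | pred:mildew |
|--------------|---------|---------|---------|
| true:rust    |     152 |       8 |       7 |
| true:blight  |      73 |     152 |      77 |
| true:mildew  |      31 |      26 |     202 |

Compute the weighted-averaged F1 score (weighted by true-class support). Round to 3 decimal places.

Per-class F1 score (2·TP/(2·TP+FP+FN)):
  rust: TP=152, FP=73+31=104, FN=8+7=15 → 304/423 = 0.7187
  blight: TP=152, FP=8+26=34, FN=73+77=150 → 304/488 = 0.6230
  mildew: TP=202, FP=7+77=84, FN=31+26=57 → 404/545 = 0.7413
Weighted-F1 score = Σ (supportᵢ/N)·F1 scoreᵢ with N=728: (167/728)·0.7187 + (302/728)·0.6230 + (259/728)·0.7413 = 0.687

0.687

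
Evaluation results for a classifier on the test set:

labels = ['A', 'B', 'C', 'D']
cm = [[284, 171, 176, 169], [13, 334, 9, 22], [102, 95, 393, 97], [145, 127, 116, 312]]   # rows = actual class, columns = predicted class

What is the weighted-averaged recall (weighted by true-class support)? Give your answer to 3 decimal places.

0.516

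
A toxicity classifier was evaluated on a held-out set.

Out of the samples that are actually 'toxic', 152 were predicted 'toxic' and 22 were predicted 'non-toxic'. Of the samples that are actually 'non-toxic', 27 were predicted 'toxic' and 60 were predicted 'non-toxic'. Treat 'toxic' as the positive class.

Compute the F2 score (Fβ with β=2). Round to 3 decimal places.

Fβ = (1+β²)·TP / ((1+β²)·TP + β²·FN + FP), with β²=4
= 5·152 / (5·152 + 4·22 + 27) = 0.869

0.869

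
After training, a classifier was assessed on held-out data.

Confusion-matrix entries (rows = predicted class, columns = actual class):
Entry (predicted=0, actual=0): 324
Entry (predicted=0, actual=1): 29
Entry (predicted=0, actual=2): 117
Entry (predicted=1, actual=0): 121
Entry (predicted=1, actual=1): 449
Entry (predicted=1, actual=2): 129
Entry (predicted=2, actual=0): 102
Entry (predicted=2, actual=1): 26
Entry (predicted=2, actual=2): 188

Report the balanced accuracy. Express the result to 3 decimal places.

0.639

Balanced accuracy = mean of per-class recall.
  0: recall = 324/547 = 0.5923
  1: recall = 449/504 = 0.8909
  2: recall = 188/434 = 0.4332
Mean = (0.5923 + 0.8909 + 0.4332) / 3 = 0.639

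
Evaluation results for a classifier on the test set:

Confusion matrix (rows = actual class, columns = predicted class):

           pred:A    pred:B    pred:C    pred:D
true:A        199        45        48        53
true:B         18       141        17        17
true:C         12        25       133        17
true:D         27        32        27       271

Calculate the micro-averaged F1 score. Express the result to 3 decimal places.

Micro-averaging pools counts across classes: ΣTP=744, ΣFP=338, ΣFN=338.
Micro-F1 score = 2·TP/(2·TP+FP+FN) on pooled counts = 0.688 (equals overall accuracy in single-label multiclass).

0.688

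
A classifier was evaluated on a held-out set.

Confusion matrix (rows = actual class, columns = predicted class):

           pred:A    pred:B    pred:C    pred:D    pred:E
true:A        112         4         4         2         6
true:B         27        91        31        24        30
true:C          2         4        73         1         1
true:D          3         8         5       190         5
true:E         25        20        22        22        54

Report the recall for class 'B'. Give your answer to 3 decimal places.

0.448

One-vs-rest for 'B': TP = diagonal; FP = other classes predicted 'B'; FN = 'B' predicted as other.
recall = TP/(TP+FN).
B: TP=91, FN=27+31+24+30=112 → 91/203 = 0.4483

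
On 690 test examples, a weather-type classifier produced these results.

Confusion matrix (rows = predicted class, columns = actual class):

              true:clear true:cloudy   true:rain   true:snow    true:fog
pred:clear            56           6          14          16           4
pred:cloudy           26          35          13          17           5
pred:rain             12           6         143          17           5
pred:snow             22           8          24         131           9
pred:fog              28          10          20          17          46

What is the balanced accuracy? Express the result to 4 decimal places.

Balanced accuracy = mean of per-class recall.
  clear: recall = 56/144 = 0.38889
  cloudy: recall = 35/65 = 0.53846
  rain: recall = 143/214 = 0.66822
  snow: recall = 131/198 = 0.66162
  fog: recall = 46/69 = 0.66667
Mean = (0.38889 + 0.53846 + 0.66822 + 0.66162 + 0.66667) / 5 = 0.5848

0.5848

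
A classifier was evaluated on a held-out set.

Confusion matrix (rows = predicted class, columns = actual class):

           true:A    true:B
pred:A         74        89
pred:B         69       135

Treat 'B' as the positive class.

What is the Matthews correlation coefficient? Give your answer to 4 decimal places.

0.1179

MCC = (TP·TN − FP·FN) / √((TP+FP)(TP+FN)(TN+FP)(TN+FN))
Numerator = 135·74 − 69·89 = 3849
Denominator = √(204·224·143·163) = √1065128064 = 32636.2998
MCC = 3849 / 32636.2998 = 0.1179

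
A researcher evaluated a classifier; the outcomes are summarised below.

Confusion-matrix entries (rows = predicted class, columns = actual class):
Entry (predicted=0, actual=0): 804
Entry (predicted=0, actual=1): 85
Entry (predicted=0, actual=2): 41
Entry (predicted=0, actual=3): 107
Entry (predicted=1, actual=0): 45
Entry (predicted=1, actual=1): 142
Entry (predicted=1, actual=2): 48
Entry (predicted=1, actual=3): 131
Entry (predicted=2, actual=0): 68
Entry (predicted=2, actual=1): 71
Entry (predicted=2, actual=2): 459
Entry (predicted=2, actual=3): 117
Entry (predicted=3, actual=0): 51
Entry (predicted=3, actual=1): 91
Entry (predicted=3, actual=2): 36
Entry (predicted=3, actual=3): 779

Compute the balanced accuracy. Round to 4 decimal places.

Balanced accuracy = mean of per-class recall.
  0: recall = 804/968 = 0.83058
  1: recall = 142/389 = 0.36504
  2: recall = 459/584 = 0.78596
  3: recall = 779/1134 = 0.68695
Mean = (0.83058 + 0.36504 + 0.78596 + 0.68695) / 4 = 0.6671

0.6671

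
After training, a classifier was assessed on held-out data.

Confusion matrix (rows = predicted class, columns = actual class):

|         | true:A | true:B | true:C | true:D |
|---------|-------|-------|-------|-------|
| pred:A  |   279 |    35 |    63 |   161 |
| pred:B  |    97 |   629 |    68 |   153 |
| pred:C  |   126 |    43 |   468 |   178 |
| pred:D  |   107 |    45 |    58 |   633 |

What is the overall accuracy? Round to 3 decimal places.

0.639

Accuracy = trace / total = (279+629+468+633=2009) / 3143 = 2009/3143 = 0.639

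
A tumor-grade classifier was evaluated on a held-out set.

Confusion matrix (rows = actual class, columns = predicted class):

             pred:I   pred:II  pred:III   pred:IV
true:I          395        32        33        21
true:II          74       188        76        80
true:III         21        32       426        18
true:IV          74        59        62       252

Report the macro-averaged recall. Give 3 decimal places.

Per-class recall (TP/(TP+FN)):
  I: TP=395, FN=32+33+21=86 → 395/481 = 0.8212
  II: TP=188, FN=74+76+80=230 → 188/418 = 0.4498
  III: TP=426, FN=21+32+18=71 → 426/497 = 0.8571
  IV: TP=252, FN=74+59+62=195 → 252/447 = 0.5638
Macro-recall = mean = (0.8212 + 0.4498 + 0.8571 + 0.5638) / 4 = 0.673

0.673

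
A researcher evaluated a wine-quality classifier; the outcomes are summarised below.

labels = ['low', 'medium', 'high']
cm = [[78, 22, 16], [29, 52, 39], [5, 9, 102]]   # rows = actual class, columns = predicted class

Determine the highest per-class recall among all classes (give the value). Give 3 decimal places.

0.879

Per-class recall (TP/(TP+FN)):
  low: TP=78, FN=22+16=38 → 78/116 = 0.6724
  medium: TP=52, FN=29+39=68 → 52/120 = 0.4333
  high: TP=102, FN=5+9=14 → 102/116 = 0.8793
Highest is class 'high' with recall = 0.879.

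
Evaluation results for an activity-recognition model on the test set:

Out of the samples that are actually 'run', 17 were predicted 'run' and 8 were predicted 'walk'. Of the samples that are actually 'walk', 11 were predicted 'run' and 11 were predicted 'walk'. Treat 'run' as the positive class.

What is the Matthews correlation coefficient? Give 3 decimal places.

MCC = (TP·TN − FP·FN) / √((TP+FP)(TP+FN)(TN+FP)(TN+FN))
Numerator = 17·11 − 11·8 = 99
Denominator = √(28·25·22·19) = √292600 = 540.9251
MCC = 99 / 540.9251 = 0.183

0.183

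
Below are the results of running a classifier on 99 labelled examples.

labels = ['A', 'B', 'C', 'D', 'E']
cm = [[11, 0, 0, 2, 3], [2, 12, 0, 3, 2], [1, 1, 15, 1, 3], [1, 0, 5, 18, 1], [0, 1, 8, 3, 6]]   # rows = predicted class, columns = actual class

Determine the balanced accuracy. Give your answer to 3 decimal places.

0.639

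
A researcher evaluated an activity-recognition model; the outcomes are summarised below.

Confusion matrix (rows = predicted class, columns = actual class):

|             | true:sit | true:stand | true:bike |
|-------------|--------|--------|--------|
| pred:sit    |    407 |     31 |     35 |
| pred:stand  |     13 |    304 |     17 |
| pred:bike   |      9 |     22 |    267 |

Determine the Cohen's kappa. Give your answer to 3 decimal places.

Observed agreement pₒ = trace/N = 978/1105 = 0.8851
Expected agreement pₑ = Σ (rowᵢ·colᵢ)/N² = (429·473 + 357·334 + 319·298)/1105² = 0.3417
κ = (pₒ − pₑ)/(1 − pₑ) = (0.8851 − 0.3417)/(1 − 0.3417) = 0.825

0.825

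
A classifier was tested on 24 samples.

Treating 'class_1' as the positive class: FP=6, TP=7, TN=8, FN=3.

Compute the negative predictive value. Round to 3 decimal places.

0.727

NPV = TN/(TN+FN) = 8/(8+3) = 0.727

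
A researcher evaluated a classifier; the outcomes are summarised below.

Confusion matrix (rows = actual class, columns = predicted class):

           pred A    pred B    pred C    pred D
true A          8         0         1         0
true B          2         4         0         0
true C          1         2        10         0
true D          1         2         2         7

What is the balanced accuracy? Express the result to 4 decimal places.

0.7270

Balanced accuracy = mean of per-class recall.
  A: recall = 8/9 = 0.88889
  B: recall = 4/6 = 0.66667
  C: recall = 10/13 = 0.76923
  D: recall = 7/12 = 0.58333
Mean = (0.88889 + 0.66667 + 0.76923 + 0.58333) / 4 = 0.7270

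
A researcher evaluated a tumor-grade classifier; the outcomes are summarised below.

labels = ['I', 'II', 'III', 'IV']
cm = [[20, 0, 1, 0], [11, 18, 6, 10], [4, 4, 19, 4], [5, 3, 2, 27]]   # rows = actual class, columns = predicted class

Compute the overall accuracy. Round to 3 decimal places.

0.627

Accuracy = trace / total = (20+18+19+27=84) / 134 = 84/134 = 0.627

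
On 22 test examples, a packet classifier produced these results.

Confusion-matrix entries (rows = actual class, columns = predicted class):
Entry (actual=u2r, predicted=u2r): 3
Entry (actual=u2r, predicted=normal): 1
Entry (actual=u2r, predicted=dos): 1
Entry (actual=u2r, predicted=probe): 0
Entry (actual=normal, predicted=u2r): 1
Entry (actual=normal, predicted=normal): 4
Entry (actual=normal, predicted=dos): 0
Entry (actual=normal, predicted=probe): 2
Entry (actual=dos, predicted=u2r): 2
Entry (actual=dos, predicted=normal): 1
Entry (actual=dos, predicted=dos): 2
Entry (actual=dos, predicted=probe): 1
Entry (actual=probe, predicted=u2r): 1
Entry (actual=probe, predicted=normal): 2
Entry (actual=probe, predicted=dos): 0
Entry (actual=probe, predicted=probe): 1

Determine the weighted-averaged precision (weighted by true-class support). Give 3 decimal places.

Per-class precision (TP/(TP+FP)):
  u2r: TP=3, FP=1+2+1=4 → 3/7 = 0.4286
  normal: TP=4, FP=1+1+2=4 → 4/8 = 0.5000
  dos: TP=2, FP=1+0+0=1 → 2/3 = 0.6667
  probe: TP=1, FP=0+2+1=3 → 1/4 = 0.2500
Weighted-precision = Σ (supportᵢ/N)·precisionᵢ with N=22: (5/22)·0.4286 + (7/22)·0.5000 + (6/22)·0.6667 + (4/22)·0.2500 = 0.484

0.484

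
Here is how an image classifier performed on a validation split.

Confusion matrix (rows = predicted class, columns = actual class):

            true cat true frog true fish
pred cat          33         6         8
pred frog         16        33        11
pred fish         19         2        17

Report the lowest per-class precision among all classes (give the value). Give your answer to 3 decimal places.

Per-class precision (TP/(TP+FP)):
  cat: TP=33, FP=6+8=14 → 33/47 = 0.7021
  frog: TP=33, FP=16+11=27 → 33/60 = 0.5500
  fish: TP=17, FP=19+2=21 → 17/38 = 0.4474
Lowest is class 'fish' with precision = 0.447.

0.447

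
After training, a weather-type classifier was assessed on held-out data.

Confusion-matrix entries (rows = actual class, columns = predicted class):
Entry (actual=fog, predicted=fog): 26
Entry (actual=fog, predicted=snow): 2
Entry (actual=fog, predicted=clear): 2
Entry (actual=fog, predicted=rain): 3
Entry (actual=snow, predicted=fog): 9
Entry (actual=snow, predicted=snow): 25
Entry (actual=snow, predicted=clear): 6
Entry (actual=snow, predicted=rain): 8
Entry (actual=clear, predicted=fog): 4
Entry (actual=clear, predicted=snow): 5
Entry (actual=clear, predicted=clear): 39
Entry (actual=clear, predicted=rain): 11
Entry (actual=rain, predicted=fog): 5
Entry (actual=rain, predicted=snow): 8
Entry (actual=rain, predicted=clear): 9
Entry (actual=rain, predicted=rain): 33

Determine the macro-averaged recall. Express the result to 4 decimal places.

Per-class recall (TP/(TP+FN)):
  fog: TP=26, FN=2+2+3=7 → 26/33 = 0.78788
  snow: TP=25, FN=9+6+8=23 → 25/48 = 0.52083
  clear: TP=39, FN=4+5+11=20 → 39/59 = 0.66102
  rain: TP=33, FN=5+8+9=22 → 33/55 = 0.60000
Macro-recall = mean = (0.78788 + 0.52083 + 0.66102 + 0.60000) / 4 = 0.6424

0.6424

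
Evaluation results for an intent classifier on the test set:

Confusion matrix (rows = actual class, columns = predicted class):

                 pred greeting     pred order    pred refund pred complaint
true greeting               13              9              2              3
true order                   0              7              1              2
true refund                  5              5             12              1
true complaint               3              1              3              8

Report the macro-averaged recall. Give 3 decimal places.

0.559

Per-class recall (TP/(TP+FN)):
  greeting: TP=13, FN=9+2+3=14 → 13/27 = 0.4815
  order: TP=7, FN=0+1+2=3 → 7/10 = 0.7000
  refund: TP=12, FN=5+5+1=11 → 12/23 = 0.5217
  complaint: TP=8, FN=3+1+3=7 → 8/15 = 0.5333
Macro-recall = mean = (0.4815 + 0.7000 + 0.5217 + 0.5333) / 4 = 0.559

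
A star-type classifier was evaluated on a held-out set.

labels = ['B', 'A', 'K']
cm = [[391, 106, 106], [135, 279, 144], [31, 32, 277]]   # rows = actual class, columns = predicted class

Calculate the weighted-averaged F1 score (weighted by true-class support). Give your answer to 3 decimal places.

0.628

Per-class F1 score (2·TP/(2·TP+FP+FN)):
  B: TP=391, FP=135+31=166, FN=106+106=212 → 782/1160 = 0.6741
  A: TP=279, FP=106+32=138, FN=135+144=279 → 558/975 = 0.5723
  K: TP=277, FP=106+144=250, FN=31+32=63 → 554/867 = 0.6390
Weighted-F1 score = Σ (supportᵢ/N)·F1 scoreᵢ with N=1501: (603/1501)·0.6741 + (558/1501)·0.5723 + (340/1501)·0.6390 = 0.628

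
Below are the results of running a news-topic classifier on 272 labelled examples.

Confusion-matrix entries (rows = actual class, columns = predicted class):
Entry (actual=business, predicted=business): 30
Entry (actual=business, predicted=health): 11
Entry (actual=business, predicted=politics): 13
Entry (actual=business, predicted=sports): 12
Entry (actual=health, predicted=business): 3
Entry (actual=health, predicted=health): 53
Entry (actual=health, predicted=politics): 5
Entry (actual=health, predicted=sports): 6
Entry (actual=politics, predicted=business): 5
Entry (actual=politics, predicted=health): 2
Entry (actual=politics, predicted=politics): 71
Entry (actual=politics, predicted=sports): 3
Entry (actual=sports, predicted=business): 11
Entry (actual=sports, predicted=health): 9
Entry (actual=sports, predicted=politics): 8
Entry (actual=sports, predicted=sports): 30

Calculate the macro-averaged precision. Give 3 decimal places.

Per-class precision (TP/(TP+FP)):
  business: TP=30, FP=3+5+11=19 → 30/49 = 0.6122
  health: TP=53, FP=11+2+9=22 → 53/75 = 0.7067
  politics: TP=71, FP=13+5+8=26 → 71/97 = 0.7320
  sports: TP=30, FP=12+6+3=21 → 30/51 = 0.5882
Macro-precision = mean = (0.6122 + 0.7067 + 0.7320 + 0.5882) / 4 = 0.660

0.660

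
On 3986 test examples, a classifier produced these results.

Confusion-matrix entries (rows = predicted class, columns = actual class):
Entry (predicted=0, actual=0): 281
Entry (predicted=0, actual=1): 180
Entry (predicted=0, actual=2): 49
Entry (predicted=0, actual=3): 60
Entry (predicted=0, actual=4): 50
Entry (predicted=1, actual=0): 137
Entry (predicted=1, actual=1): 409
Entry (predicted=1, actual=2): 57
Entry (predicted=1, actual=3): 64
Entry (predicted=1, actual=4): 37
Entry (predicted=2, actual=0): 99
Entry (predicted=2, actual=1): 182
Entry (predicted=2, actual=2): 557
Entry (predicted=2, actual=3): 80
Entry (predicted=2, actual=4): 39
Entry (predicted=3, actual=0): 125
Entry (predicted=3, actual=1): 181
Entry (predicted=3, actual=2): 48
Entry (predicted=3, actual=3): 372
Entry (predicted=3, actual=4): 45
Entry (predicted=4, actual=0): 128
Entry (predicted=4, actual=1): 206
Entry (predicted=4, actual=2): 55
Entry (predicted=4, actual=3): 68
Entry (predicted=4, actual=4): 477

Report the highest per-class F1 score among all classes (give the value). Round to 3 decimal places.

0.647

Per-class F1 score (2·TP/(2·TP+FP+FN)):
  0: TP=281, FP=180+49+60+50=339, FN=137+99+125+128=489 → 562/1390 = 0.4043
  1: TP=409, FP=137+57+64+37=295, FN=180+182+181+206=749 → 818/1862 = 0.4393
  2: TP=557, FP=99+182+80+39=400, FN=49+57+48+55=209 → 1114/1723 = 0.6465
  3: TP=372, FP=125+181+48+45=399, FN=60+64+80+68=272 → 744/1415 = 0.5258
  4: TP=477, FP=128+206+55+68=457, FN=50+37+39+45=171 → 954/1582 = 0.6030
Highest is class '2' with F1 score = 0.647.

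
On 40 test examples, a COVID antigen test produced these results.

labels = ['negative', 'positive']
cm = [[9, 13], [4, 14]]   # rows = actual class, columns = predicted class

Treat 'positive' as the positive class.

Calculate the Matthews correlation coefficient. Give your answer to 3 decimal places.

MCC = (TP·TN − FP·FN) / √((TP+FP)(TP+FN)(TN+FP)(TN+FN))
Numerator = 14·9 − 13·4 = 74
Denominator = √(27·18·22·13) = √138996 = 372.8217
MCC = 74 / 372.8217 = 0.198

0.198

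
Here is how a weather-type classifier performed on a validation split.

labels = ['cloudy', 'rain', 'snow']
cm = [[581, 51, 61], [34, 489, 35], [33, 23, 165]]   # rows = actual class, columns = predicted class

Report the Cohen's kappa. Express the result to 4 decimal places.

Observed agreement pₒ = trace/N = 1235/1472 = 0.83899
Expected agreement pₑ = Σ (rowᵢ·colᵢ)/N² = (693·648 + 558·563 + 221·261)/1472² = 0.37886
κ = (pₒ − pₑ)/(1 − pₑ) = (0.83899 − 0.37886)/(1 − 0.37886) = 0.7408

0.7408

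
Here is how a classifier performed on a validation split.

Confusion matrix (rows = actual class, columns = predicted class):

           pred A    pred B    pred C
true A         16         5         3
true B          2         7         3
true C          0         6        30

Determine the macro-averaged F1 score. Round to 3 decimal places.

Per-class F1 score (2·TP/(2·TP+FP+FN)):
  A: TP=16, FP=2+0=2, FN=5+3=8 → 32/42 = 0.7619
  B: TP=7, FP=5+6=11, FN=2+3=5 → 14/30 = 0.4667
  C: TP=30, FP=3+3=6, FN=0+6=6 → 60/72 = 0.8333
Macro-F1 score = mean = (0.7619 + 0.4667 + 0.8333) / 3 = 0.687

0.687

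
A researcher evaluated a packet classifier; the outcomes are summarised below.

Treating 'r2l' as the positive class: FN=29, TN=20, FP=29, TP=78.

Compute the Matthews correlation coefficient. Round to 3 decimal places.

MCC = (TP·TN − FP·FN) / √((TP+FP)(TP+FN)(TN+FP)(TN+FN))
Numerator = 78·20 − 29·29 = 719
Denominator = √(107·107·49·49) = √27489049 = 5243.0000
MCC = 719 / 5243.0000 = 0.137

0.137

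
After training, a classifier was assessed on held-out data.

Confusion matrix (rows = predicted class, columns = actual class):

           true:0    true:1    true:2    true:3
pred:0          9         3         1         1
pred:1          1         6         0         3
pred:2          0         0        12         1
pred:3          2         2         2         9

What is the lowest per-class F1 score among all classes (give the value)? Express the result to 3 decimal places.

0.571

Per-class F1 score (2·TP/(2·TP+FP+FN)):
  0: TP=9, FP=3+1+1=5, FN=1+0+2=3 → 18/26 = 0.6923
  1: TP=6, FP=1+0+3=4, FN=3+0+2=5 → 12/21 = 0.5714
  2: TP=12, FP=0+0+1=1, FN=1+0+2=3 → 24/28 = 0.8571
  3: TP=9, FP=2+2+2=6, FN=1+3+1=5 → 18/29 = 0.6207
Lowest is class '1' with F1 score = 0.571.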